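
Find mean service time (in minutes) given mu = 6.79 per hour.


Mean service time = 60/mu = 60/6.79 = 8.84 minutes

8.84 minutes


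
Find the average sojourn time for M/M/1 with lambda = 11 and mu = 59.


W = 1/(mu - lambda) = 1/(59 - 11) = 0.0208 hours

0.0208 hours


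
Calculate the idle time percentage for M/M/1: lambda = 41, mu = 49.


Idle fraction = (1 - rho) * 100 = (1 - 41/49) * 100 = 16.3%

16.3%


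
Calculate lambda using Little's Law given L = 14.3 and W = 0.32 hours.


lambda = L / W = 14.3 / 0.32 = 44.69 per hour

44.69 per hour


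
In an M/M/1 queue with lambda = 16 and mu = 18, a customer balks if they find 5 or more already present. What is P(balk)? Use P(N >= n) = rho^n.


P(N >= 5) = rho^5 = (16/18)^5 = 0.5549

0.5549


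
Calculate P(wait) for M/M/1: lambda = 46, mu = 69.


P(wait) = rho = lambda/mu = 46/69 = 0.6667

0.6667


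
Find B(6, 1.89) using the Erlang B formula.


B(N,A) = (A^N/N!) / sum(A^k/k!, k=0..N) with N=6, A=1.89 = 0.0096

0.0096


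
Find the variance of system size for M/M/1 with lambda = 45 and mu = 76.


rho = 45/76; Var(N) = rho/(1-rho)^2 = 3.56

3.56


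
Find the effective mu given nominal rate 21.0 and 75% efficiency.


Effective rate = mu * efficiency = 21.0 * 0.75 = 15.75 per hour

15.75 per hour


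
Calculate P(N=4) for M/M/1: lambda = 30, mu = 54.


rho = 30/54; P(n) = (1-rho)*rho^n = (1-30/54)*(30/54)^4 = 0.0423

0.0423


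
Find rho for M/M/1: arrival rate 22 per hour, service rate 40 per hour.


rho = lambda/mu = 22/40 = 0.55

0.55


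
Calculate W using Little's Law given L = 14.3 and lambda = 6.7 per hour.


W = L / lambda = 14.3 / 6.7 = 2.1343 hours

2.1343 hours


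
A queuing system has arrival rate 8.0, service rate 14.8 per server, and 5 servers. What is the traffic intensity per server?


rho = lambda / (c * mu) = 8.0 / (5 * 14.8) = 0.1081

0.1081


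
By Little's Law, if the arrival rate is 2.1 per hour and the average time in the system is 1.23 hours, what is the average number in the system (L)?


L = lambda * W = 2.1 * 1.23 = 2.58

2.58


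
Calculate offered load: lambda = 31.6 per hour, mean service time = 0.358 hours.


Offered load a = lambda * E[S] = 31.6 * 0.358 = 11.31 Erlangs

11.31 Erlangs


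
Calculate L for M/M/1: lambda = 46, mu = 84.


rho = 46/84; L = rho/(1-rho) = 1.21

1.21


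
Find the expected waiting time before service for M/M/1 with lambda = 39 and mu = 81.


rho = 39/81; Wq = rho/(mu - lambda) = 0.0115 hours

0.0115 hours


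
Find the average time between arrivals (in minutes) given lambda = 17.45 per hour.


Mean interarrival time = 60/lambda = 60/17.45 = 3.44 minutes

3.44 minutes


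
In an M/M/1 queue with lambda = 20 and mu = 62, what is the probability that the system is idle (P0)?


P0 = 1 - rho = 1 - 20/62 = 0.6774

0.6774


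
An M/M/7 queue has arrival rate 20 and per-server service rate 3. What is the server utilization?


rho = lambda/(c*mu) = 20/(7*3) = 0.9524

0.9524


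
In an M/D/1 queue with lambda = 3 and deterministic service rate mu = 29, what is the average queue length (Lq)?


M/D/1: Lq = rho^2 / (2*(1-rho)) where rho = 3/29; Lq = 0.01

0.01


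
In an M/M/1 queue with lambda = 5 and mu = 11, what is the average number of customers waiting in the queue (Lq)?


rho = 5/11; Lq = rho^2/(1-rho) = 0.38

0.38


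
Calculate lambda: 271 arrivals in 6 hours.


lambda = total arrivals / time = 271 / 6 = 45.17 per hour

45.17 per hour


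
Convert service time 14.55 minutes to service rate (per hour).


mu = 60 / avg_service_time = 60 / 14.55 = 4.12 per hour

4.12 per hour


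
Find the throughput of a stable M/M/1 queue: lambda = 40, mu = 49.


For a stable queue (lambda < mu), throughput = lambda = 40 per hour

40 per hour


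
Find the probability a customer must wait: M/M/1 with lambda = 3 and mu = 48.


P(wait) = rho = lambda/mu = 3/48 = 0.0625

0.0625


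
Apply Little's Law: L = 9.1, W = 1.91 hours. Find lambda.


lambda = L / W = 9.1 / 1.91 = 4.76 per hour

4.76 per hour


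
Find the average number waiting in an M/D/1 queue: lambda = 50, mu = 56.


M/D/1: Lq = rho^2 / (2*(1-rho)) where rho = 50/56; Lq = 3.72

3.72


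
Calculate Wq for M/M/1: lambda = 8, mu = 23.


rho = 8/23; Wq = rho/(mu - lambda) = 0.0232 hours

0.0232 hours


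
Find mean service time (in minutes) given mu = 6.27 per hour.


Mean service time = 60/mu = 60/6.27 = 9.57 minutes

9.57 minutes


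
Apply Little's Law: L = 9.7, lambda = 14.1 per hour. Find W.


W = L / lambda = 9.7 / 14.1 = 0.6879 hours

0.6879 hours


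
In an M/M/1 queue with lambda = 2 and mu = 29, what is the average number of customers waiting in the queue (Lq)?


rho = 2/29; Lq = rho^2/(1-rho) = 0.01

0.01


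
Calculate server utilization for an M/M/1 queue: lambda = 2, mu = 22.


rho = lambda/mu = 2/22 = 0.0909

0.0909


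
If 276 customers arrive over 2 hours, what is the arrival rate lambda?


lambda = total arrivals / time = 276 / 2 = 138.0 per hour

138.0 per hour


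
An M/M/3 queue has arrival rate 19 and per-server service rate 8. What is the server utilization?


rho = lambda/(c*mu) = 19/(3*8) = 0.7917

0.7917


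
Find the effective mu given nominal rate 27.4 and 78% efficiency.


Effective rate = mu * efficiency = 27.4 * 0.78 = 21.37 per hour

21.37 per hour


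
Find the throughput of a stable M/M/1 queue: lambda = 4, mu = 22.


For a stable queue (lambda < mu), throughput = lambda = 4 per hour

4 per hour


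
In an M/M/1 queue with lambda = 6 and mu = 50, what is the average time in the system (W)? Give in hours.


W = 1/(mu - lambda) = 1/(50 - 6) = 0.0227 hours

0.0227 hours


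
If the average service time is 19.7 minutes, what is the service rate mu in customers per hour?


mu = 60 / avg_service_time = 60 / 19.7 = 3.05 per hour

3.05 per hour


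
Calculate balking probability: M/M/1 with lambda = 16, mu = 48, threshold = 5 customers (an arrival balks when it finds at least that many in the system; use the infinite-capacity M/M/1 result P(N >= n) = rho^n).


P(N >= 5) = rho^5 = (16/48)^5 = 0.0041

0.0041


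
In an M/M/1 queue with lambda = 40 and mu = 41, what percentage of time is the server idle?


Idle fraction = (1 - rho) * 100 = (1 - 40/41) * 100 = 2.4%

2.4%


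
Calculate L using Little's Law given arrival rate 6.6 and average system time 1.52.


L = lambda * W = 6.6 * 1.52 = 10.03

10.03


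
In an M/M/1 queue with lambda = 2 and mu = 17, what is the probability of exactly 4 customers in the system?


rho = 2/17; P(n) = (1-rho)*rho^n = (1-2/17)*(2/17)^4 = 0.0002

0.0002


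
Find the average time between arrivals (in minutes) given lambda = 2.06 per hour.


Mean interarrival time = 60/lambda = 60/2.06 = 29.13 minutes

29.13 minutes


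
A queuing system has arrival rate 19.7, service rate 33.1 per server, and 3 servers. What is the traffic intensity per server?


rho = lambda / (c * mu) = 19.7 / (3 * 33.1) = 0.1984

0.1984


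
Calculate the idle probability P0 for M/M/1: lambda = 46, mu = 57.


P0 = 1 - rho = 1 - 46/57 = 0.193

0.193


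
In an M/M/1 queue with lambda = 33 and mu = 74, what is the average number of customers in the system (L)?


rho = 33/74; L = rho/(1-rho) = 0.8

0.8


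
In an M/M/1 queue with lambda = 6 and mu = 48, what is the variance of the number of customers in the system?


rho = 6/48; Var(N) = rho/(1-rho)^2 = 0.16

0.16


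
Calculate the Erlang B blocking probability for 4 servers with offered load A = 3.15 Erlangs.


B(N,A) = (A^N/N!) / sum(A^k/k!, k=0..N) with N=4, A=3.15 = 0.2227

0.2227


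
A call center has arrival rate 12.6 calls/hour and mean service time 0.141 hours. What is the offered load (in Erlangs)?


Offered load a = lambda * E[S] = 12.6 * 0.141 = 1.78 Erlangs

1.78 Erlangs


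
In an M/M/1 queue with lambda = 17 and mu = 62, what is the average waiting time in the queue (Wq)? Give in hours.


rho = 17/62; Wq = rho/(mu - lambda) = 0.0061 hours

0.0061 hours


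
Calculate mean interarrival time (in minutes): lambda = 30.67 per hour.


Mean interarrival time = 60/lambda = 60/30.67 = 1.96 minutes

1.96 minutes


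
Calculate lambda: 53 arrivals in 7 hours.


lambda = total arrivals / time = 53 / 7 = 7.57 per hour

7.57 per hour


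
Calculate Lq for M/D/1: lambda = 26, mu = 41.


M/D/1: Lq = rho^2 / (2*(1-rho)) where rho = 26/41; Lq = 0.55

0.55


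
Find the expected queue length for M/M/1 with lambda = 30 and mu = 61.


rho = 30/61; Lq = rho^2/(1-rho) = 0.48

0.48


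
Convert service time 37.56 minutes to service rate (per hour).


mu = 60 / avg_service_time = 60 / 37.56 = 1.6 per hour

1.6 per hour


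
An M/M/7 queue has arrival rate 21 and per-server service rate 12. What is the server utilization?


rho = lambda/(c*mu) = 21/(7*12) = 0.25

0.25


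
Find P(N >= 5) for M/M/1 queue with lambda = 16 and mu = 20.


P(N >= 5) = rho^5 = (16/20)^5 = 0.3277

0.3277


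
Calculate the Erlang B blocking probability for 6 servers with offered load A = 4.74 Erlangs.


B(N,A) = (A^N/N!) / sum(A^k/k!, k=0..N) with N=6, A=4.74 = 0.1723

0.1723


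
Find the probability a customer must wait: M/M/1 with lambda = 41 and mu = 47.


P(wait) = rho = lambda/mu = 41/47 = 0.8723

0.8723


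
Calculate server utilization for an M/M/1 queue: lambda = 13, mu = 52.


rho = lambda/mu = 13/52 = 0.25

0.25


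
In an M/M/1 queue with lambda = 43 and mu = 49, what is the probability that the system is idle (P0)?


P0 = 1 - rho = 1 - 43/49 = 0.1224

0.1224


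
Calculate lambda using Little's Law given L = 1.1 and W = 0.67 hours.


lambda = L / W = 1.1 / 0.67 = 1.64 per hour

1.64 per hour


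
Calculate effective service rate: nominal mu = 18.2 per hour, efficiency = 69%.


Effective rate = mu * efficiency = 18.2 * 0.69 = 12.56 per hour

12.56 per hour


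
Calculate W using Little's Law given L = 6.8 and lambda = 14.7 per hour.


W = L / lambda = 6.8 / 14.7 = 0.4626 hours

0.4626 hours


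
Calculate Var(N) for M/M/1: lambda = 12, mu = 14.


rho = 12/14; Var(N) = rho/(1-rho)^2 = 42.0

42.0


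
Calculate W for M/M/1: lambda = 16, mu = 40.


W = 1/(mu - lambda) = 1/(40 - 16) = 0.0417 hours

0.0417 hours


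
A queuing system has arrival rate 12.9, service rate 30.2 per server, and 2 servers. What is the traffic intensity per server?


rho = lambda / (c * mu) = 12.9 / (2 * 30.2) = 0.2136

0.2136


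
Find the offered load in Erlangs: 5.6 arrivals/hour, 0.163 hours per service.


Offered load a = lambda * E[S] = 5.6 * 0.163 = 0.91 Erlangs

0.91 Erlangs


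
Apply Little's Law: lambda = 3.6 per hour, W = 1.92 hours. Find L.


L = lambda * W = 3.6 * 1.92 = 6.91

6.91


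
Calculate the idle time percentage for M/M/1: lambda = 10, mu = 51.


Idle fraction = (1 - rho) * 100 = (1 - 10/51) * 100 = 80.4%

80.4%


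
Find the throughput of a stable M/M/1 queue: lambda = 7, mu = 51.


For a stable queue (lambda < mu), throughput = lambda = 7 per hour

7 per hour


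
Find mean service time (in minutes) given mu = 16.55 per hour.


Mean service time = 60/mu = 60/16.55 = 3.63 minutes

3.63 minutes


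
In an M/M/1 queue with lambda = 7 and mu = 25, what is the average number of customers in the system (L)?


rho = 7/25; L = rho/(1-rho) = 0.39

0.39


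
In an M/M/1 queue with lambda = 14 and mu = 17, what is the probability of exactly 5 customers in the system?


rho = 14/17; P(n) = (1-rho)*rho^n = (1-14/17)*(14/17)^5 = 0.0668

0.0668


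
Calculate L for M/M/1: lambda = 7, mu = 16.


rho = 7/16; L = rho/(1-rho) = 0.78

0.78


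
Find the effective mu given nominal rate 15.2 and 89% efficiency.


Effective rate = mu * efficiency = 15.2 * 0.89 = 13.53 per hour

13.53 per hour


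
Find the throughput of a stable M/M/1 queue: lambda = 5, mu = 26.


For a stable queue (lambda < mu), throughput = lambda = 5 per hour

5 per hour


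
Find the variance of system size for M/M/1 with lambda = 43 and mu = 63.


rho = 43/63; Var(N) = rho/(1-rho)^2 = 6.77

6.77


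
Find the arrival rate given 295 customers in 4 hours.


lambda = total arrivals / time = 295 / 4 = 73.75 per hour

73.75 per hour


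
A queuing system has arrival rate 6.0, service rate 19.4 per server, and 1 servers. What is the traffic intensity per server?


rho = lambda / (c * mu) = 6.0 / (1 * 19.4) = 0.3093

0.3093


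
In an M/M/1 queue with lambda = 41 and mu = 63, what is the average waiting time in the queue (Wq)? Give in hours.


rho = 41/63; Wq = rho/(mu - lambda) = 0.0296 hours

0.0296 hours


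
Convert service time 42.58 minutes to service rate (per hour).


mu = 60 / avg_service_time = 60 / 42.58 = 1.41 per hour

1.41 per hour


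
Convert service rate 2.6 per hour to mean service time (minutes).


Mean service time = 60/mu = 60/2.6 = 23.08 minutes

23.08 minutes


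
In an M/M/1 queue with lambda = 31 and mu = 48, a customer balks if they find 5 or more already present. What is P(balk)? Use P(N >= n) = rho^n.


P(N >= 5) = rho^5 = (31/48)^5 = 0.1124

0.1124


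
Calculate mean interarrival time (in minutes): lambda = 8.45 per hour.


Mean interarrival time = 60/lambda = 60/8.45 = 7.1 minutes

7.1 minutes


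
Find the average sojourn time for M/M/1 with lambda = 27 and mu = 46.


W = 1/(mu - lambda) = 1/(46 - 27) = 0.0526 hours

0.0526 hours


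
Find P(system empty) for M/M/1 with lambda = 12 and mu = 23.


P0 = 1 - rho = 1 - 12/23 = 0.4783

0.4783


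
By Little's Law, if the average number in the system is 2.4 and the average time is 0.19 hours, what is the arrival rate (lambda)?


lambda = L / W = 2.4 / 0.19 = 12.63 per hour

12.63 per hour


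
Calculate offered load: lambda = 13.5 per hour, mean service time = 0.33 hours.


Offered load a = lambda * E[S] = 13.5 * 0.33 = 4.46 Erlangs

4.46 Erlangs


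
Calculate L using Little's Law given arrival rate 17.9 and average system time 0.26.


L = lambda * W = 17.9 * 0.26 = 4.65

4.65


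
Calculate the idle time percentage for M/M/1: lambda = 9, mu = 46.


Idle fraction = (1 - rho) * 100 = (1 - 9/46) * 100 = 80.4%

80.4%


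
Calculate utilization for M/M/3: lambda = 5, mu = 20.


rho = lambda/(c*mu) = 5/(3*20) = 0.0833

0.0833


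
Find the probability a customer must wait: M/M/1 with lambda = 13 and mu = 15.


P(wait) = rho = lambda/mu = 13/15 = 0.8667

0.8667


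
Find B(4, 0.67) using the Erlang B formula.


B(N,A) = (A^N/N!) / sum(A^k/k!, k=0..N) with N=4, A=0.67 = 0.0043

0.0043


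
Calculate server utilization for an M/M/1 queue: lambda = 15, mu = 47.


rho = lambda/mu = 15/47 = 0.3191

0.3191


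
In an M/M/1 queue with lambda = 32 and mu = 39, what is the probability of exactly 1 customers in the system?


rho = 32/39; P(n) = (1-rho)*rho^n = (1-32/39)*(32/39)^1 = 0.1473

0.1473


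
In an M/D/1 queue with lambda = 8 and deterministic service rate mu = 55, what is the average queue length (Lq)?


M/D/1: Lq = rho^2 / (2*(1-rho)) where rho = 8/55; Lq = 0.01

0.01


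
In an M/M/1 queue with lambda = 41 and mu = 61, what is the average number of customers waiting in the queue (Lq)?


rho = 41/61; Lq = rho^2/(1-rho) = 1.38

1.38


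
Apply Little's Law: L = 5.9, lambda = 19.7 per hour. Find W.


W = L / lambda = 5.9 / 19.7 = 0.2995 hours

0.2995 hours


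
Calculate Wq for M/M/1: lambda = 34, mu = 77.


rho = 34/77; Wq = rho/(mu - lambda) = 0.0103 hours

0.0103 hours


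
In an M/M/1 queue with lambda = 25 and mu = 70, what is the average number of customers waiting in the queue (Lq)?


rho = 25/70; Lq = rho^2/(1-rho) = 0.2

0.2


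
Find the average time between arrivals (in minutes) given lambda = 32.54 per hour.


Mean interarrival time = 60/lambda = 60/32.54 = 1.84 minutes

1.84 minutes


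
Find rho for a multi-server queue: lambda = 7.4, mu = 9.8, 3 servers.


rho = lambda / (c * mu) = 7.4 / (3 * 9.8) = 0.2517

0.2517


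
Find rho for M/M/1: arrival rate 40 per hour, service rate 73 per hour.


rho = lambda/mu = 40/73 = 0.5479

0.5479


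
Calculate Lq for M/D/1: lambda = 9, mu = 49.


M/D/1: Lq = rho^2 / (2*(1-rho)) where rho = 9/49; Lq = 0.02

0.02


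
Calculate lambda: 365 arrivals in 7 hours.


lambda = total arrivals / time = 365 / 7 = 52.14 per hour

52.14 per hour


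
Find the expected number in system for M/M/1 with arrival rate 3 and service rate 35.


rho = 3/35; L = rho/(1-rho) = 0.09

0.09


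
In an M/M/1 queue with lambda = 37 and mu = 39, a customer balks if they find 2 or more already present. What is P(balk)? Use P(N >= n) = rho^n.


P(N >= 2) = rho^2 = (37/39)^2 = 0.9001

0.9001


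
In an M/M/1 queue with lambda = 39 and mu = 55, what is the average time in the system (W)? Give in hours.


W = 1/(mu - lambda) = 1/(55 - 39) = 0.0625 hours

0.0625 hours


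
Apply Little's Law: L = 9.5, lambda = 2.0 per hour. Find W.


W = L / lambda = 9.5 / 2.0 = 4.75 hours

4.75 hours


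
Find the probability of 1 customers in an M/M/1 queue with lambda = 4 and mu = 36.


rho = 4/36; P(n) = (1-rho)*rho^n = (1-4/36)*(4/36)^1 = 0.0988

0.0988


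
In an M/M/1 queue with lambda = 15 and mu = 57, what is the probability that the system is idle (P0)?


P0 = 1 - rho = 1 - 15/57 = 0.7368

0.7368


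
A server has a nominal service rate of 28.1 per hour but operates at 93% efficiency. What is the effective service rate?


Effective rate = mu * efficiency = 28.1 * 0.93 = 26.13 per hour

26.13 per hour


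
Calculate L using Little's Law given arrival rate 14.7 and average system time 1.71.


L = lambda * W = 14.7 * 1.71 = 25.14

25.14


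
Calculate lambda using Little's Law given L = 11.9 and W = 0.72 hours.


lambda = L / W = 11.9 / 0.72 = 16.53 per hour

16.53 per hour


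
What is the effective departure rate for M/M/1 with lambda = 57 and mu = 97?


For a stable queue (lambda < mu), throughput = lambda = 57 per hour

57 per hour


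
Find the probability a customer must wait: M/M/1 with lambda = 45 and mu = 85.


P(wait) = rho = lambda/mu = 45/85 = 0.5294

0.5294


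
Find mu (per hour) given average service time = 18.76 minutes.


mu = 60 / avg_service_time = 60 / 18.76 = 3.2 per hour

3.2 per hour


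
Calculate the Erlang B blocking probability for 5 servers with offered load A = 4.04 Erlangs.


B(N,A) = (A^N/N!) / sum(A^k/k!, k=0..N) with N=5, A=4.04 = 0.2026

0.2026


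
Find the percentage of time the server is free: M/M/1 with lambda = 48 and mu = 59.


Idle fraction = (1 - rho) * 100 = (1 - 48/59) * 100 = 18.6%

18.6%


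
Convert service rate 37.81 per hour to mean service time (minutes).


Mean service time = 60/mu = 60/37.81 = 1.59 minutes

1.59 minutes


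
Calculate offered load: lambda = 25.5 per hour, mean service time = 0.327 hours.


Offered load a = lambda * E[S] = 25.5 * 0.327 = 8.34 Erlangs

8.34 Erlangs


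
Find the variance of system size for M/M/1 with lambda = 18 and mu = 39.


rho = 18/39; Var(N) = rho/(1-rho)^2 = 1.59

1.59


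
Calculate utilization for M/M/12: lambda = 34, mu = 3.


rho = lambda/(c*mu) = 34/(12*3) = 0.9444

0.9444


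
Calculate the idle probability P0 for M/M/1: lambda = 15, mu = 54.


P0 = 1 - rho = 1 - 15/54 = 0.7222

0.7222


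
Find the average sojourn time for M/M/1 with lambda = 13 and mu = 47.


W = 1/(mu - lambda) = 1/(47 - 13) = 0.0294 hours

0.0294 hours


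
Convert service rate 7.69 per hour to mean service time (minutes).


Mean service time = 60/mu = 60/7.69 = 7.8 minutes

7.8 minutes


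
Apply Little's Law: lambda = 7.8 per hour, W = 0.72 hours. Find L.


L = lambda * W = 7.8 * 0.72 = 5.62

5.62


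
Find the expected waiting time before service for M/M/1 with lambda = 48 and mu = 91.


rho = 48/91; Wq = rho/(mu - lambda) = 0.0123 hours

0.0123 hours


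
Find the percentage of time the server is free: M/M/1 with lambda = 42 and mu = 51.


Idle fraction = (1 - rho) * 100 = (1 - 42/51) * 100 = 17.6%

17.6%


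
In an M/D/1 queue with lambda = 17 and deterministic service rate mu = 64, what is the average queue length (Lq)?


M/D/1: Lq = rho^2 / (2*(1-rho)) where rho = 17/64; Lq = 0.05

0.05


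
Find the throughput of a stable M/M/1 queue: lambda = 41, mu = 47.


For a stable queue (lambda < mu), throughput = lambda = 41 per hour

41 per hour


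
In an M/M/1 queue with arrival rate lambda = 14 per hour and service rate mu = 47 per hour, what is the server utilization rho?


rho = lambda/mu = 14/47 = 0.2979

0.2979


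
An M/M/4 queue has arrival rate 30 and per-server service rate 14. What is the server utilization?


rho = lambda/(c*mu) = 30/(4*14) = 0.5357

0.5357


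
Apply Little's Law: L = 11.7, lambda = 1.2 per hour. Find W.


W = L / lambda = 11.7 / 1.2 = 9.75 hours

9.75 hours


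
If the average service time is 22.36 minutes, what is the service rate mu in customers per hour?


mu = 60 / avg_service_time = 60 / 22.36 = 2.68 per hour

2.68 per hour


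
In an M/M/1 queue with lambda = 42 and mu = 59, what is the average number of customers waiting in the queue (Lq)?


rho = 42/59; Lq = rho^2/(1-rho) = 1.76

1.76


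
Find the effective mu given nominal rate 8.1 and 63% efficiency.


Effective rate = mu * efficiency = 8.1 * 0.63 = 5.1 per hour

5.1 per hour


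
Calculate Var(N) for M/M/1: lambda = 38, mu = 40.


rho = 38/40; Var(N) = rho/(1-rho)^2 = 380.0

380.0


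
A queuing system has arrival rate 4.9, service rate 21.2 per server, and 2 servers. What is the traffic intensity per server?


rho = lambda / (c * mu) = 4.9 / (2 * 21.2) = 0.1156

0.1156


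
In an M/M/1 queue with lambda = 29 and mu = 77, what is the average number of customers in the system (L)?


rho = 29/77; L = rho/(1-rho) = 0.6

0.6


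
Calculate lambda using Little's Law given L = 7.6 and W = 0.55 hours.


lambda = L / W = 7.6 / 0.55 = 13.82 per hour

13.82 per hour


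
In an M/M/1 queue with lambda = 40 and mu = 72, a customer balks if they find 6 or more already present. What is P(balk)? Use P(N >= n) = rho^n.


P(N >= 6) = rho^6 = (40/72)^6 = 0.0294

0.0294


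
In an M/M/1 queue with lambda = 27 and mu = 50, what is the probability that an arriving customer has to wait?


P(wait) = rho = lambda/mu = 27/50 = 0.54

0.54


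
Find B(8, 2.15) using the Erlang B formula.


B(N,A) = (A^N/N!) / sum(A^k/k!, k=0..N) with N=8, A=2.15 = 0.0013

0.0013


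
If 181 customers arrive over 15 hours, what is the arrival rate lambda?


lambda = total arrivals / time = 181 / 15 = 12.07 per hour

12.07 per hour


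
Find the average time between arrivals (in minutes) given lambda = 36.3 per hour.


Mean interarrival time = 60/lambda = 60/36.3 = 1.65 minutes

1.65 minutes


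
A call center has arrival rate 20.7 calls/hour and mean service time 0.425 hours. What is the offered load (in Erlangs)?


Offered load a = lambda * E[S] = 20.7 * 0.425 = 8.8 Erlangs

8.8 Erlangs


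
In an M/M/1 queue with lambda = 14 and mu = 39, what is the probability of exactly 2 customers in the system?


rho = 14/39; P(n) = (1-rho)*rho^n = (1-14/39)*(14/39)^2 = 0.0826

0.0826


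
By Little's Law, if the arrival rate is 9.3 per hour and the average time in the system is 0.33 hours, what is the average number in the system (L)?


L = lambda * W = 9.3 * 0.33 = 3.07

3.07


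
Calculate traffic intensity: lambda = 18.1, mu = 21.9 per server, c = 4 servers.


rho = lambda / (c * mu) = 18.1 / (4 * 21.9) = 0.2066

0.2066


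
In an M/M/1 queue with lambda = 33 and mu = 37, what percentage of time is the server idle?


Idle fraction = (1 - rho) * 100 = (1 - 33/37) * 100 = 10.8%

10.8%


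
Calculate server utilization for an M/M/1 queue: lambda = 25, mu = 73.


rho = lambda/mu = 25/73 = 0.3425

0.3425


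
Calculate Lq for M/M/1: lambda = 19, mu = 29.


rho = 19/29; Lq = rho^2/(1-rho) = 1.24

1.24


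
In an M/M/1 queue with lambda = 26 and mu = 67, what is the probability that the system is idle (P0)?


P0 = 1 - rho = 1 - 26/67 = 0.6119

0.6119


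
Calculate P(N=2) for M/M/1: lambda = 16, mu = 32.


rho = 16/32; P(n) = (1-rho)*rho^n = (1-16/32)*(16/32)^2 = 0.125

0.125


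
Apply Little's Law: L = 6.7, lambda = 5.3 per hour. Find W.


W = L / lambda = 6.7 / 5.3 = 1.2642 hours

1.2642 hours


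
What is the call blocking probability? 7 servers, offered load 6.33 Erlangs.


B(N,A) = (A^N/N!) / sum(A^k/k!, k=0..N) with N=7, A=6.33 = 0.2064

0.2064


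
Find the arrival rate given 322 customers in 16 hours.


lambda = total arrivals / time = 322 / 16 = 20.13 per hour

20.13 per hour


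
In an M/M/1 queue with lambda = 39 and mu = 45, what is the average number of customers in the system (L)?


rho = 39/45; L = rho/(1-rho) = 6.5

6.5


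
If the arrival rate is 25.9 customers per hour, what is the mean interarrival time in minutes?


Mean interarrival time = 60/lambda = 60/25.9 = 2.32 minutes

2.32 minutes


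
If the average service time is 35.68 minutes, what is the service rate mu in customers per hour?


mu = 60 / avg_service_time = 60 / 35.68 = 1.68 per hour

1.68 per hour


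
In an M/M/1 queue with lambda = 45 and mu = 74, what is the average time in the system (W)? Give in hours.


W = 1/(mu - lambda) = 1/(74 - 45) = 0.0345 hours

0.0345 hours


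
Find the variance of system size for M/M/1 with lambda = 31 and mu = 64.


rho = 31/64; Var(N) = rho/(1-rho)^2 = 1.82

1.82


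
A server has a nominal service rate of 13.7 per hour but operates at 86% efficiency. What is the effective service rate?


Effective rate = mu * efficiency = 13.7 * 0.86 = 11.78 per hour

11.78 per hour


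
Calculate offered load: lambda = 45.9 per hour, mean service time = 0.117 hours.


Offered load a = lambda * E[S] = 45.9 * 0.117 = 5.37 Erlangs

5.37 Erlangs


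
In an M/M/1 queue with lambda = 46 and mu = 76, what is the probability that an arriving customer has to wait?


P(wait) = rho = lambda/mu = 46/76 = 0.6053

0.6053


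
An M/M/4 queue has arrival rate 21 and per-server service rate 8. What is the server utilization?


rho = lambda/(c*mu) = 21/(4*8) = 0.6563

0.6563


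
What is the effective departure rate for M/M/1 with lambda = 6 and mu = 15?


For a stable queue (lambda < mu), throughput = lambda = 6 per hour

6 per hour


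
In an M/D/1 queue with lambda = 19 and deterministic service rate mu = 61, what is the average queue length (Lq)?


M/D/1: Lq = rho^2 / (2*(1-rho)) where rho = 19/61; Lq = 0.07

0.07


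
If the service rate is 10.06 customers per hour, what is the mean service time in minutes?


Mean service time = 60/mu = 60/10.06 = 5.96 minutes

5.96 minutes


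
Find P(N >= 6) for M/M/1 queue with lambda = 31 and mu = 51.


P(N >= 6) = rho^6 = (31/51)^6 = 0.0504

0.0504


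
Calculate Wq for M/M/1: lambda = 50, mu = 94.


rho = 50/94; Wq = rho/(mu - lambda) = 0.0121 hours

0.0121 hours


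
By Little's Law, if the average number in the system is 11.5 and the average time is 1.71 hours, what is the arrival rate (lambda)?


lambda = L / W = 11.5 / 1.71 = 6.73 per hour

6.73 per hour


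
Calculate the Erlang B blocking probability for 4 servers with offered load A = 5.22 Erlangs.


B(N,A) = (A^N/N!) / sum(A^k/k!, k=0..N) with N=4, A=5.22 = 0.4153

0.4153


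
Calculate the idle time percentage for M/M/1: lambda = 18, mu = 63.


Idle fraction = (1 - rho) * 100 = (1 - 18/63) * 100 = 71.4%

71.4%


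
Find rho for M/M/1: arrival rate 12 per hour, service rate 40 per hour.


rho = lambda/mu = 12/40 = 0.3

0.3


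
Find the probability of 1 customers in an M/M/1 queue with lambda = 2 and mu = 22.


rho = 2/22; P(n) = (1-rho)*rho^n = (1-2/22)*(2/22)^1 = 0.0826

0.0826


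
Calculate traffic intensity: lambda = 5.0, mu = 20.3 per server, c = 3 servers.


rho = lambda / (c * mu) = 5.0 / (3 * 20.3) = 0.0821

0.0821


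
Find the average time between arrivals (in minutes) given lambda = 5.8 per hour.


Mean interarrival time = 60/lambda = 60/5.8 = 10.34 minutes

10.34 minutes


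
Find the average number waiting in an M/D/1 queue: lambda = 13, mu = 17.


M/D/1: Lq = rho^2 / (2*(1-rho)) where rho = 13/17; Lq = 1.24

1.24


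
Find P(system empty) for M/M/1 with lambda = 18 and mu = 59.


P0 = 1 - rho = 1 - 18/59 = 0.6949

0.6949


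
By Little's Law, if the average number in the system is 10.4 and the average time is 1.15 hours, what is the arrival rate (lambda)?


lambda = L / W = 10.4 / 1.15 = 9.04 per hour

9.04 per hour


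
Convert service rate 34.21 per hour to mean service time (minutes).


Mean service time = 60/mu = 60/34.21 = 1.75 minutes

1.75 minutes


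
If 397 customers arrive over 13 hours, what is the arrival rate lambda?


lambda = total arrivals / time = 397 / 13 = 30.54 per hour

30.54 per hour


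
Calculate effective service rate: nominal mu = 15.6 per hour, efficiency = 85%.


Effective rate = mu * efficiency = 15.6 * 0.85 = 13.26 per hour

13.26 per hour


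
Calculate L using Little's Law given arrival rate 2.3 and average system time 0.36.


L = lambda * W = 2.3 * 0.36 = 0.83

0.83


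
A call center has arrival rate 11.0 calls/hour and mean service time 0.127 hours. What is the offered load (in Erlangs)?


Offered load a = lambda * E[S] = 11.0 * 0.127 = 1.4 Erlangs

1.4 Erlangs


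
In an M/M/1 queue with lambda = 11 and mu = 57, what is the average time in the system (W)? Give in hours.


W = 1/(mu - lambda) = 1/(57 - 11) = 0.0217 hours

0.0217 hours


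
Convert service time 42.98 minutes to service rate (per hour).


mu = 60 / avg_service_time = 60 / 42.98 = 1.4 per hour

1.4 per hour


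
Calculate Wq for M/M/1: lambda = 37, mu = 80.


rho = 37/80; Wq = rho/(mu - lambda) = 0.0108 hours

0.0108 hours


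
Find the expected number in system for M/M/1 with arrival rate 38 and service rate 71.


rho = 38/71; L = rho/(1-rho) = 1.15

1.15


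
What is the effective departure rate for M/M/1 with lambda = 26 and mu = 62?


For a stable queue (lambda < mu), throughput = lambda = 26 per hour

26 per hour


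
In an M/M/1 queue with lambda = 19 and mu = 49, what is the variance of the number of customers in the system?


rho = 19/49; Var(N) = rho/(1-rho)^2 = 1.03

1.03


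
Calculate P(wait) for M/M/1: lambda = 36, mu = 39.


P(wait) = rho = lambda/mu = 36/39 = 0.9231

0.9231


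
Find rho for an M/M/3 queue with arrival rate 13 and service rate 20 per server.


rho = lambda/(c*mu) = 13/(3*20) = 0.2167

0.2167


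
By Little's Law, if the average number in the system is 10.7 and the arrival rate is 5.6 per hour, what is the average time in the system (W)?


W = L / lambda = 10.7 / 5.6 = 1.9107 hours

1.9107 hours


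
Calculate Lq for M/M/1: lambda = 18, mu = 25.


rho = 18/25; Lq = rho^2/(1-rho) = 1.85

1.85


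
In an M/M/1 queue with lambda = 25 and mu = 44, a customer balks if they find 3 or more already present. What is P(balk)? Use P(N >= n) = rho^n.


P(N >= 3) = rho^3 = (25/44)^3 = 0.1834

0.1834


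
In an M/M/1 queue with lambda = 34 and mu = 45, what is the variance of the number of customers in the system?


rho = 34/45; Var(N) = rho/(1-rho)^2 = 12.64

12.64


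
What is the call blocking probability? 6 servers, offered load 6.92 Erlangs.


B(N,A) = (A^N/N!) / sum(A^k/k!, k=0..N) with N=6, A=6.92 = 0.3263

0.3263


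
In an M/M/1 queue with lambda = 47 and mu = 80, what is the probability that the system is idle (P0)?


P0 = 1 - rho = 1 - 47/80 = 0.4125

0.4125


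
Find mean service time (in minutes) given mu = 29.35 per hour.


Mean service time = 60/mu = 60/29.35 = 2.04 minutes

2.04 minutes


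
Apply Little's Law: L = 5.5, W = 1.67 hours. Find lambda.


lambda = L / W = 5.5 / 1.67 = 3.29 per hour

3.29 per hour


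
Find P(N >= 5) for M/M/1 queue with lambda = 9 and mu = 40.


P(N >= 5) = rho^5 = (9/40)^5 = 0.0006

0.0006


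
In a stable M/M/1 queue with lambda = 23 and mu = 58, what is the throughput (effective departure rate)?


For a stable queue (lambda < mu), throughput = lambda = 23 per hour

23 per hour


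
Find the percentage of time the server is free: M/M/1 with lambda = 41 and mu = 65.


Idle fraction = (1 - rho) * 100 = (1 - 41/65) * 100 = 36.9%

36.9%


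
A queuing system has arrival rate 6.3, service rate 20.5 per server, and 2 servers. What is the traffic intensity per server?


rho = lambda / (c * mu) = 6.3 / (2 * 20.5) = 0.1537

0.1537


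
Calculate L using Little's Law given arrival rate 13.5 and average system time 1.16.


L = lambda * W = 13.5 * 1.16 = 15.66

15.66


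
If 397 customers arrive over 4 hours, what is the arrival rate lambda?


lambda = total arrivals / time = 397 / 4 = 99.25 per hour

99.25 per hour


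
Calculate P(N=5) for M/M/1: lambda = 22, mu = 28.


rho = 22/28; P(n) = (1-rho)*rho^n = (1-22/28)*(22/28)^5 = 0.0642

0.0642


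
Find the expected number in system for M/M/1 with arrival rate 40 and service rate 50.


rho = 40/50; L = rho/(1-rho) = 4.0

4.0


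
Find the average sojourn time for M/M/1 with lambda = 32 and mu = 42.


W = 1/(mu - lambda) = 1/(42 - 32) = 0.1 hours

0.1 hours


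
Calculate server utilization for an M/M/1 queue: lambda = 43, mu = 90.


rho = lambda/mu = 43/90 = 0.4778

0.4778


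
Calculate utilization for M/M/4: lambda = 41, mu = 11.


rho = lambda/(c*mu) = 41/(4*11) = 0.9318

0.9318


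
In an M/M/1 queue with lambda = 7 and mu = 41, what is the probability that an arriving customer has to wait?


P(wait) = rho = lambda/mu = 7/41 = 0.1707

0.1707


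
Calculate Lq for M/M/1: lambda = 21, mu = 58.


rho = 21/58; Lq = rho^2/(1-rho) = 0.21

0.21


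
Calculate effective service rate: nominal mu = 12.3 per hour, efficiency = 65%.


Effective rate = mu * efficiency = 12.3 * 0.65 = 8.0 per hour

8.0 per hour


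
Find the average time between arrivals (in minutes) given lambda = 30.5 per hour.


Mean interarrival time = 60/lambda = 60/30.5 = 1.97 minutes

1.97 minutes


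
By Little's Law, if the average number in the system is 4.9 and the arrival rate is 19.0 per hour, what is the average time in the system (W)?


W = L / lambda = 4.9 / 19.0 = 0.2579 hours

0.2579 hours


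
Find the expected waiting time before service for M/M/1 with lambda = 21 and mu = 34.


rho = 21/34; Wq = rho/(mu - lambda) = 0.0475 hours

0.0475 hours


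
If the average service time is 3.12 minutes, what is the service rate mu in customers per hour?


mu = 60 / avg_service_time = 60 / 3.12 = 19.23 per hour

19.23 per hour


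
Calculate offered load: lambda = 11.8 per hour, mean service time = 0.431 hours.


Offered load a = lambda * E[S] = 11.8 * 0.431 = 5.09 Erlangs

5.09 Erlangs


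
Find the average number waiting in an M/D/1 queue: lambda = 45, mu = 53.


M/D/1: Lq = rho^2 / (2*(1-rho)) where rho = 45/53; Lq = 2.39

2.39


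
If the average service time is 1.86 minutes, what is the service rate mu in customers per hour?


mu = 60 / avg_service_time = 60 / 1.86 = 32.26 per hour

32.26 per hour


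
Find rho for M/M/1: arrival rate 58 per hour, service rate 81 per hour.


rho = lambda/mu = 58/81 = 0.716

0.716


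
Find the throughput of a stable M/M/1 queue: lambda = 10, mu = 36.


For a stable queue (lambda < mu), throughput = lambda = 10 per hour

10 per hour


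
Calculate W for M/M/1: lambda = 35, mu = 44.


W = 1/(mu - lambda) = 1/(44 - 35) = 0.1111 hours

0.1111 hours


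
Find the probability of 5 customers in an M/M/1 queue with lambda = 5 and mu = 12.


rho = 5/12; P(n) = (1-rho)*rho^n = (1-5/12)*(5/12)^5 = 0.0073

0.0073


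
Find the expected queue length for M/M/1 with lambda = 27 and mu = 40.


rho = 27/40; Lq = rho^2/(1-rho) = 1.4

1.4


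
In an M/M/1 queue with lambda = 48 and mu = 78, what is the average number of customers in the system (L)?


rho = 48/78; L = rho/(1-rho) = 1.6

1.6


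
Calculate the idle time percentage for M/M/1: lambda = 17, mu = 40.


Idle fraction = (1 - rho) * 100 = (1 - 17/40) * 100 = 57.5%

57.5%


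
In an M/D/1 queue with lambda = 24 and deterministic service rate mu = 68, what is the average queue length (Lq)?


M/D/1: Lq = rho^2 / (2*(1-rho)) where rho = 24/68; Lq = 0.1

0.1


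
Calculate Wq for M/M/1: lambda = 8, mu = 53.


rho = 8/53; Wq = rho/(mu - lambda) = 0.0034 hours

0.0034 hours


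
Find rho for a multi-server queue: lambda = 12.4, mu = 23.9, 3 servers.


rho = lambda / (c * mu) = 12.4 / (3 * 23.9) = 0.1729

0.1729


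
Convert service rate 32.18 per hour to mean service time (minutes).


Mean service time = 60/mu = 60/32.18 = 1.86 minutes

1.86 minutes


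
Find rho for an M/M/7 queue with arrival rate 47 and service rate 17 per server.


rho = lambda/(c*mu) = 47/(7*17) = 0.395

0.395


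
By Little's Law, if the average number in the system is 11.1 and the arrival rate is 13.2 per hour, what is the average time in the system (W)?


W = L / lambda = 11.1 / 13.2 = 0.8409 hours

0.8409 hours


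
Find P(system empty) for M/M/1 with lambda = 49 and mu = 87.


P0 = 1 - rho = 1 - 49/87 = 0.4368

0.4368


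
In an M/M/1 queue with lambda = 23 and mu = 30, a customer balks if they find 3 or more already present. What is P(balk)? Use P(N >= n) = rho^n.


P(N >= 3) = rho^3 = (23/30)^3 = 0.4506

0.4506


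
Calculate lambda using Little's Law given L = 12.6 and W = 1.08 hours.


lambda = L / W = 12.6 / 1.08 = 11.67 per hour

11.67 per hour


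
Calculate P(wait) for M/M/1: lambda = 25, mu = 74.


P(wait) = rho = lambda/mu = 25/74 = 0.3378

0.3378


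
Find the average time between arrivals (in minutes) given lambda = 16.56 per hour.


Mean interarrival time = 60/lambda = 60/16.56 = 3.62 minutes

3.62 minutes


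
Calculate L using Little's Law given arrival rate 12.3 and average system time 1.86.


L = lambda * W = 12.3 * 1.86 = 22.88

22.88


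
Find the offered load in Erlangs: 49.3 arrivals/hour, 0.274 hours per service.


Offered load a = lambda * E[S] = 49.3 * 0.274 = 13.51 Erlangs

13.51 Erlangs


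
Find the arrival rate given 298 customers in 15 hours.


lambda = total arrivals / time = 298 / 15 = 19.87 per hour

19.87 per hour


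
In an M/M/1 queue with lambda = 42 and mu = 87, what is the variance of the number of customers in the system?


rho = 42/87; Var(N) = rho/(1-rho)^2 = 1.8

1.8


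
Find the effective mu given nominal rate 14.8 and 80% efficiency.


Effective rate = mu * efficiency = 14.8 * 0.8 = 11.84 per hour

11.84 per hour


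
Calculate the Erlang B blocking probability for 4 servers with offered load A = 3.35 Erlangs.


B(N,A) = (A^N/N!) / sum(A^k/k!, k=0..N) with N=4, A=3.35 = 0.2444

0.2444


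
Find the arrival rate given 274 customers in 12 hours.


lambda = total arrivals / time = 274 / 12 = 22.83 per hour

22.83 per hour
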